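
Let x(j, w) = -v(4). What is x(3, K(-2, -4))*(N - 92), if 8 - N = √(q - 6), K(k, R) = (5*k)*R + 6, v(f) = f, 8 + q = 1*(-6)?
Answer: 336 + 8*I*√5 ≈ 336.0 + 17.889*I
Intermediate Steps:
q = -14 (q = -8 + 1*(-6) = -8 - 6 = -14)
K(k, R) = 6 + 5*R*k (K(k, R) = 5*R*k + 6 = 6 + 5*R*k)
x(j, w) = -4 (x(j, w) = -1*4 = -4)
N = 8 - 2*I*√5 (N = 8 - √(-14 - 6) = 8 - √(-20) = 8 - 2*I*√5 ≈ 8.0 - 4.4721*I)
x(3, K(-2, -4))*(N - 92) = -4*((8 - 2*I*√5) - 92) = -4*(-84 - 2*I*√5) = 336 + 8*I*√5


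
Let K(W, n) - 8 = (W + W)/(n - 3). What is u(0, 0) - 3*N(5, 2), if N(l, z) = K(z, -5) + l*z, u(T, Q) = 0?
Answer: -105/2 ≈ -52.500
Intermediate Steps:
K(W, n) = 8 + 2*W/(-3 + n) (K(W, n) = 8 + (W + W)/(n - 3) = 8 + (2*W)/(-3 + n) = 8 + 2*W/(-3 + n))
N(l, z) = 8 - z/4 + l*z (N(l, z) = 2*(-12 + z + 4*(-5))/(-3 - 5) + l*z = 2*(-12 + z - 20)/(-8) + l*z = 2*(-⅛)*(-32 + z) + l*z = (8 - z/4) + l*z = 8 - z/4 + l*z)
u(0, 0) - 3*N(5, 2) = 0 - 3*(8 - ¼*2 + 5*2) = 0 - 3*(8 - ½ + 10) = 0 - 3*35/2 = 0 - 105/2 = -105/2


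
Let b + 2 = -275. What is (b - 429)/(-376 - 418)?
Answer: 353/397 ≈ 0.88917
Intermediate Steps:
b = -277 (b = -2 - 275 = -277)
(b - 429)/(-376 - 418) = (-277 - 429)/(-376 - 418) = -706/(-794) = -706*(-1/794) = 353/397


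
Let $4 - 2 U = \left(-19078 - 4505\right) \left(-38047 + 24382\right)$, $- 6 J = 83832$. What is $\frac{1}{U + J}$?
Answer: $- \frac{2}{322289635} \approx -6.2056 \cdot 10^{-9}$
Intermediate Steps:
$J = -13972$ ($J = \left(- \frac{1}{6}\right) 83832 = -13972$)
$U = - \frac{322261691}{2}$ ($U = 2 - \frac{\left(-19078 - 4505\right) \left(-38047 + 24382\right)}{2} = 2 - \frac{\left(-23583\right) \left(-13665\right)}{2} = 2 - \frac{322261695}{2} = - \frac{322261691}{2} \approx -1.6113 \cdot 10^{8}$)
$\frac{1}{U + J} = \frac{1}{- \frac{322261691}{2} - 13972} = \frac{1}{- \frac{322289635}{2}} = - \frac{2}{322289635}$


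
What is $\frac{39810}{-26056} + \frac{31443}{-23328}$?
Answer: $- \frac{72831937}{25326432} \approx -2.8757$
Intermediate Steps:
$\frac{39810}{-26056} + \frac{31443}{-23328} = 39810 \left(- \frac{1}{26056}\right) + 31443 \left(- \frac{1}{23328}\right) = - \frac{19905}{13028} - \frac{10481}{7776} = - \frac{72831937}{25326432}$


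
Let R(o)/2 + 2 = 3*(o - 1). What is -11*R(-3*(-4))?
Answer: -682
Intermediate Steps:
R(o) = -10 + 6*o (R(o) = -4 + 2*(3*(o - 1)) = -4 + 2*(3*(-1 + o)) = -4 + 2*(-3 + 3*o) = -4 + (-6 + 6*o) = -10 + 6*o)
-11*R(-3*(-4)) = -11*(-10 + 6*(-3*(-4))) = -11*(-10 + 6*12) = -11*(-10 + 72) = -11*62 = -682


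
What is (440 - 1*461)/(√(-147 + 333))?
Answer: -7*√186/62 ≈ -1.5398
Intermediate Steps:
(440 - 1*461)/(√(-147 + 333)) = (440 - 461)/(√186) = -7*√186/62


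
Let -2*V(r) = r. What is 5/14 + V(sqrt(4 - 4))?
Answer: 5/14 ≈ 0.35714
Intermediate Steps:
V(r) = -r/2
5/14 + V(sqrt(4 - 4)) = 5/14 - sqrt(4 - 4)/2 = (1/14)*5 - sqrt(0)/2 = 5/14 - 1/2*0 = 5/14 + 0 = 5/14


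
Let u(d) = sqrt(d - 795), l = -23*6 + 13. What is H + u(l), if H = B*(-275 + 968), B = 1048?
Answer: 726264 + 2*I*sqrt(230) ≈ 7.2626e+5 + 30.332*I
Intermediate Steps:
l = -125 (l = -138 + 13 = -125)
u(d) = sqrt(-795 + d)
H = 726264 (H = 1048*(-275 + 968) = 1048*693 = 726264)
H + u(l) = 726264 + sqrt(-795 - 125) = 726264 + sqrt(-920) = 726264 + 2*I*sqrt(230)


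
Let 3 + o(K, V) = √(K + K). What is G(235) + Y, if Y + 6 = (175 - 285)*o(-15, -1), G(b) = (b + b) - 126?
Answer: 668 - 110*I*√30 ≈ 668.0 - 602.5*I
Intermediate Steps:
o(K, V) = -3 + √2*√K (o(K, V) = -3 + √(K + K) = -3 + √(2*K) = -3 + √2*√K)
G(b) = -126 + 2*b (G(b) = 2*b - 126 = -126 + 2*b)
Y = 324 - 110*I*√30 (Y = -6 + (175 - 285)*(-3 + √2*√(-15)) = -6 - 110*(-3 + √2*(I*√15)) = -6 - 110*(-3 + I*√30) = -6 + (330 - 110*I*√30) = 324 - 110*I*√30 ≈ 324.0 - 602.5*I)
G(235) + Y = (-126 + 2*235) + (324 - 110*I*√30) = (-126 + 470) + (324 - 110*I*√30) = 344 + (324 - 110*I*√30) = 668 - 110*I*√30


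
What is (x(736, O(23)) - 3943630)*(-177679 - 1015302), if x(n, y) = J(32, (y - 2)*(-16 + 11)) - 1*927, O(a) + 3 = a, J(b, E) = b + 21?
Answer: 4705718326424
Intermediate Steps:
J(b, E) = 21 + b
O(a) = -3 + a
x(n, y) = -874 (x(n, y) = (21 + 32) - 1*927 = 53 - 927 = -874)
(x(736, O(23)) - 3943630)*(-177679 - 1015302) = (-874 - 3943630)*(-177679 - 1015302) = -3944504*(-1192981) = 4705718326424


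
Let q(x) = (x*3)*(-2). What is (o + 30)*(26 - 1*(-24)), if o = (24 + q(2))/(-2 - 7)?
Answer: 4300/3 ≈ 1433.3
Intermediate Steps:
q(x) = -6*x (q(x) = (3*x)*(-2) = -6*x)
o = -4/3 (o = (24 - 6*2)/(-2 - 7) = (24 - 12)/(-9) = 12*(-⅑) = -4/3 ≈ -1.3333)
(o + 30)*(26 - 1*(-24)) = (-4/3 + 30)*(26 - 1*(-24)) = 86*(26 + 24)/3 = (86/3)*50 = 4300/3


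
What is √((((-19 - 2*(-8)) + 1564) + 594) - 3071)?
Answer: 2*I*√229 ≈ 30.266*I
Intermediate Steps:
√((((-19 - 2*(-8)) + 1564) + 594) - 3071) = √((((-19 + 16) + 1564) + 594) - 3071) = √(((-3 + 1564) + 594) - 3071) = √((1561 + 594) - 3071) = √(2155 - 3071) = √(-916) = 2*I*√229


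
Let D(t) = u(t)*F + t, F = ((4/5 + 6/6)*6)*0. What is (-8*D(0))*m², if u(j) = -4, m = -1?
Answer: 0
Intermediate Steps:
F = 0 (F = ((4*(⅕) + 6*(⅙))*6)*0 = ((⅘ + 1)*6)*0 = ((9/5)*6)*0 = (54/5)*0 = 0)
D(t) = t (D(t) = -4*0 + t = 0 + t = t)
(-8*D(0))*m² = -8*0*(-1)² = 0*1 = 0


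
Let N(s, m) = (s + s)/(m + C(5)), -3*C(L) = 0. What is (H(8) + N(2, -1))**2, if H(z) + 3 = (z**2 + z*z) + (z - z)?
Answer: 14641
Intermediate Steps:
C(L) = 0 (C(L) = -1/3*0 = 0)
H(z) = -3 + 2*z**2 (H(z) = -3 + ((z**2 + z*z) + (z - z)) = -3 + ((z**2 + z**2) + 0) = -3 + (2*z**2 + 0) = -3 + 2*z**2)
N(s, m) = 2*s/m (N(s, m) = (s + s)/(m + 0) = (2*s)/m = 2*s/m)
(H(8) + N(2, -1))**2 = ((-3 + 2*8**2) + 2*2/(-1))**2 = ((-3 + 2*64) + 2*2*(-1))**2 = ((-3 + 128) - 4)**2 = (125 - 4)**2 = 121**2 = 14641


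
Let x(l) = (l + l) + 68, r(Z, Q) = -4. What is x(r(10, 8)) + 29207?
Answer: 29267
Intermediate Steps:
x(l) = 68 + 2*l (x(l) = 2*l + 68 = 68 + 2*l)
x(r(10, 8)) + 29207 = (68 + 2*(-4)) + 29207 = (68 - 8) + 29207 = 60 + 29207 = 29267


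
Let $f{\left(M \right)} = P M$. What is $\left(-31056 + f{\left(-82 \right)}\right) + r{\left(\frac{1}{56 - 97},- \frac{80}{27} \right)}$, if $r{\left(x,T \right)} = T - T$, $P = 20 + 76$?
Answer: $-38928$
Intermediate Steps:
$P = 96$
$f{\left(M \right)} = 96 M$
$r{\left(x,T \right)} = 0$
$\left(-31056 + f{\left(-82 \right)}\right) + r{\left(\frac{1}{56 - 97},- \frac{80}{27} \right)} = \left(-31056 + 96 \left(-82\right)\right) + 0 = \left(-31056 - 7872\right) + 0 = -38928 + 0 = -38928$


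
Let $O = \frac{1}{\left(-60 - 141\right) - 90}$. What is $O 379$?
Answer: $- \frac{379}{291} \approx -1.3024$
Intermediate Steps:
$O = - \frac{1}{291}$ ($O = \frac{1}{-201 - 90} = \frac{1}{-291} = - \frac{1}{291} \approx -0.0034364$)
$O 379 = \left(- \frac{1}{291}\right) 379 = - \frac{379}{291}$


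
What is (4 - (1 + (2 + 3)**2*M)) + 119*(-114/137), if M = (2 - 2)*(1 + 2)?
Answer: -13155/137 ≈ -96.022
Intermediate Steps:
M = 0 (M = 0*3 = 0)
(4 - (1 + (2 + 3)**2*M)) + 119*(-114/137) = (4 - (1 + (2 + 3)**2*0)) + 119*(-114/137) = (4 - (1 + 5**2*0)) + 119*(-114*1/137) = (4 - (1 + 25*0)) + 119*(-114/137) = (4 - (1 + 0)) - 13566/137 = (4 - 1*1) - 13566/137 = (4 - 1) - 13566/137 = 3 - 13566/137 = -13155/137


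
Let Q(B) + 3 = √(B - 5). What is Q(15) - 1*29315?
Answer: -29318 + √10 ≈ -29315.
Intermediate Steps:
Q(B) = -3 + √(-5 + B) (Q(B) = -3 + √(B - 5) = -3 + √(-5 + B))
Q(15) - 1*29315 = (-3 + √(-5 + 15)) - 1*29315 = (-3 + √10) - 29315 = -29318 + √10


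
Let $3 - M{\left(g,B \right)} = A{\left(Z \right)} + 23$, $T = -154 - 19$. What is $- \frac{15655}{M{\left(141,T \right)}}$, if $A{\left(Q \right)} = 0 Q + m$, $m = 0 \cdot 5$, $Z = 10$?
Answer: $\frac{3131}{4} \approx 782.75$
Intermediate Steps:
$m = 0$
$T = -173$
$A{\left(Q \right)} = 0$ ($A{\left(Q \right)} = 0 Q + 0 = 0 + 0 = 0$)
$M{\left(g,B \right)} = -20$ ($M{\left(g,B \right)} = 3 - \left(0 + 23\right) = 3 - 23 = -20$)
$- \frac{15655}{M{\left(141,T \right)}} = - \frac{15655}{-20} = \left(-15655\right) \left(- \frac{1}{20}\right) = \frac{3131}{4}$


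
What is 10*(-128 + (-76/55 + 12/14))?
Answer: -98964/77 ≈ -1285.2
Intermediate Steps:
10*(-128 + (-76/55 + 12/14)) = 10*(-128 + (-76*1/55 + 12*(1/14))) = 10*(-128 + (-76/55 + 6/7)) = 10*(-128 - 202/385) = 10*(-49482/385) = -98964/77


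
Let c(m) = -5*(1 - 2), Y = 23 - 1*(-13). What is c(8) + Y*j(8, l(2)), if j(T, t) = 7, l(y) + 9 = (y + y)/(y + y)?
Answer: 257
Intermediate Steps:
l(y) = -8 (l(y) = -9 + (y + y)/(y + y) = -9 + (2*y)/((2*y)) = -9 + (2*y)*(1/(2*y)) = -9 + 1 = -8)
Y = 36 (Y = 23 + 13 = 36)
c(m) = 5 (c(m) = -5*(-1) = 5)
c(8) + Y*j(8, l(2)) = 5 + 36*7 = 5 + 252 = 257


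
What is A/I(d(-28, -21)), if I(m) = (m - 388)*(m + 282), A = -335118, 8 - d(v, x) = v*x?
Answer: -167559/144232 ≈ -1.1617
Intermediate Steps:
d(v, x) = 8 - v*x
I(m) = (-388 + m)*(282 + m)
A/I(d(-28, -21)) = -335118/(-109416 + (8 - 1*(-28)*(-21))**2 - 106*(8 - 1*(-28)*(-21))) = -335118/(-109416 + (8 - 588)**2 - 106*(8 - 588)) = -335118/(-109416 + (-580)**2 - 106*(-580)) = -335118/(-109416 + 336400 + 61480) = -335118/288464 = -335118*1/288464 = -167559/144232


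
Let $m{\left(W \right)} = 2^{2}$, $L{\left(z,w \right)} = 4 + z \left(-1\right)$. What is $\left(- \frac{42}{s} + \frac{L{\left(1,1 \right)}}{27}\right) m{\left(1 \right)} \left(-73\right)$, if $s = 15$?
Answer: $\frac{35332}{45} \approx 785.16$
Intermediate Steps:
$L{\left(z,w \right)} = 4 - z$
$m{\left(W \right)} = 4$
$\left(- \frac{42}{s} + \frac{L{\left(1,1 \right)}}{27}\right) m{\left(1 \right)} \left(-73\right) = \left(- \frac{42}{15} + \frac{4 - 1}{27}\right) 4 \left(-73\right) = \left(\left(-42\right) \frac{1}{15} + \left(4 - 1\right) \frac{1}{27}\right) 4 \left(-73\right) = \left(- \frac{14}{5} + 3 \cdot \frac{1}{27}\right) 4 \left(-73\right) = \left(- \frac{14}{5} + \frac{1}{9}\right) 4 \left(-73\right) = \left(- \frac{121}{45}\right) 4 \left(-73\right) = \left(- \frac{484}{45}\right) \left(-73\right) = \frac{35332}{45}$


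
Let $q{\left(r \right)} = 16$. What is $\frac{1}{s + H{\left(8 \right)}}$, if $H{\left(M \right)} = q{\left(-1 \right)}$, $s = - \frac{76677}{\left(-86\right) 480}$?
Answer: $\frac{13760}{245719} \approx 0.055999$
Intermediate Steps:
$s = \frac{25559}{13760}$ ($s = - \frac{76677}{-41280} = \left(-76677\right) \left(- \frac{1}{41280}\right) = \frac{25559}{13760} \approx 1.8575$)
$H{\left(M \right)} = 16$
$\frac{1}{s + H{\left(8 \right)}} = \frac{1}{\frac{25559}{13760} + 16} = \frac{1}{\frac{245719}{13760}} = \frac{13760}{245719}$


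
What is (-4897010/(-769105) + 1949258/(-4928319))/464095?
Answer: 905393734084/70364130700408281 ≈ 1.2867e-5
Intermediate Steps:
(-4897010/(-769105) + 1949258/(-4928319))/464095 = (-4897010*(-1/769105) + 1949258*(-1/4928319))*(1/464095) = (979402/153821 - 1949258/4928319)*(1/464095) = (4526968670420/758078956899)*(1/464095) = 905393734084/70364130700408281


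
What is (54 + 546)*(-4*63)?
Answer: -151200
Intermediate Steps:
(54 + 546)*(-4*63) = 600*(-252) = -151200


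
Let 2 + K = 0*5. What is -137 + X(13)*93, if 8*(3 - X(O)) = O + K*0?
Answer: -73/8 ≈ -9.1250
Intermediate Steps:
K = -2 (K = -2 + 0*5 = -2 + 0 = -2)
X(O) = 3 - O/8 (X(O) = 3 - (O - 2*0)/8 = 3 - (O + 0)/8 = 3 - O/8)
-137 + X(13)*93 = -137 + (3 - ⅛*13)*93 = -137 + (3 - 13/8)*93 = -137 + (11/8)*93 = -137 + 1023/8 = -73/8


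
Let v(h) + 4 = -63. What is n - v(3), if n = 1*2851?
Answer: 2918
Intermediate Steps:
v(h) = -67 (v(h) = -4 - 63 = -67)
n = 2851
n - v(3) = 2851 - 1*(-67) = 2851 + 67 = 2918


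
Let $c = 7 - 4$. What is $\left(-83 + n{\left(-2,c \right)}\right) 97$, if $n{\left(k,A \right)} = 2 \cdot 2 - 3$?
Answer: $-7954$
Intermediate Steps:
$c = 3$ ($c = 7 - 4 = 3$)
$n{\left(k,A \right)} = 1$ ($n{\left(k,A \right)} = 4 - 3 = 1$)
$\left(-83 + n{\left(-2,c \right)}\right) 97 = \left(-83 + 1\right) 97 = \left(-82\right) 97 = -7954$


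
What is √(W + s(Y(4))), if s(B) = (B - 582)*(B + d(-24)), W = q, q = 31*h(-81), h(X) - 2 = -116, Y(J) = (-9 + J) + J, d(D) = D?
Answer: √11041 ≈ 105.08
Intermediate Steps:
Y(J) = -9 + 2*J
h(X) = -114 (h(X) = 2 - 116 = -114)
q = -3534 (q = 31*(-114) = -3534)
W = -3534
s(B) = (-582 + B)*(-24 + B) (s(B) = (B - 582)*(B - 24) = (-582 + B)*(-24 + B))
√(W + s(Y(4))) = √(-3534 + (13968 + (-9 + 2*4)² - 606*(-9 + 2*4))) = √(-3534 + (13968 + (-9 + 8)² - 606*(-9 + 8))) = √(-3534 + (13968 + (-1)² - 606*(-1))) = √(-3534 + (13968 + 1 + 606)) = √(-3534 + 14575) = √11041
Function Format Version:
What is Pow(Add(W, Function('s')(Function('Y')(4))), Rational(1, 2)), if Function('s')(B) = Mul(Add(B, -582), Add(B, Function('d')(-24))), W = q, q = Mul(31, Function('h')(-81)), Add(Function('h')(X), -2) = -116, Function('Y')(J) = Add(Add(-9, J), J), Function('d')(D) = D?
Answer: Pow(11041, Rational(1, 2)) ≈ 105.08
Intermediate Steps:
Function('Y')(J) = Add(-9, Mul(2, J))
Function('h')(X) = -114 (Function('h')(X) = Add(2, -116) = -114)
q = -3534 (q = Mul(31, -114) = -3534)
W = -3534
Function('s')(B) = Mul(Add(-582, B), Add(-24, B)) (Function('s')(B) = Mul(Add(B, -582), Add(B, -24)) = Mul(Add(-582, B), Add(-24, B)))
Pow(Add(W, Function('s')(Function('Y')(4))), Rational(1, 2)) = Pow(Add(-3534, Add(13968, Pow(Add(-9, Mul(2, 4)), 2), Mul(-606, Add(-9, Mul(2, 4))))), Rational(1, 2)) = Pow(Add(-3534, Add(13968, Pow(Add(-9, 8), 2), Mul(-606, Add(-9, 8)))), Rational(1, 2)) = Pow(Add(-3534, Add(13968, Pow(-1, 2), Mul(-606, -1))), Rational(1, 2)) = Pow(Add(-3534, Add(13968, 1, 606)), Rational(1, 2)) = Pow(Add(-3534, 14575), Rational(1, 2)) = Pow(11041, Rational(1, 2))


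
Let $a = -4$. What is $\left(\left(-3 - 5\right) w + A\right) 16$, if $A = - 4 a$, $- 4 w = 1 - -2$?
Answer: $352$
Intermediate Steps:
$w = - \frac{3}{4}$ ($w = - \frac{1 - -2}{4} = - \frac{1 + 2}{4} = \left(- \frac{1}{4}\right) 3 = - \frac{3}{4} \approx -0.75$)
$A = 16$ ($A = \left(-4\right) \left(-4\right) = 16$)
$\left(\left(-3 - 5\right) w + A\right) 16 = \left(\left(-3 - 5\right) \left(- \frac{3}{4}\right) + 16\right) 16 = \left(\left(-8\right) \left(- \frac{3}{4}\right) + 16\right) 16 = \left(6 + 16\right) 16 = 22 \cdot 16 = 352$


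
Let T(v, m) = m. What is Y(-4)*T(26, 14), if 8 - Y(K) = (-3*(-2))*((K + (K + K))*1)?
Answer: 1120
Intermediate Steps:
Y(K) = 8 - 18*K (Y(K) = 8 - (-3*(-2))*(K + (K + K))*1 = 8 - 6*(K + 2*K)*1 = 8 - 6*(3*K)*1 = 8 - 6*3*K = 8 - 18*K)
Y(-4)*T(26, 14) = (8 - 18*(-4))*14 = (8 + 72)*14 = 80*14 = 1120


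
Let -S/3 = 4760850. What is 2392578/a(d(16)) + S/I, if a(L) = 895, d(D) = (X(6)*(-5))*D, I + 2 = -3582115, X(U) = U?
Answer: 953697467764/356221635 ≈ 2677.3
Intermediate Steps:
S = -14282550 (S = -3*4760850 = -14282550)
I = -3582117 (I = -2 - 3582115 = -3582117)
d(D) = -30*D (d(D) = (6*(-5))*D = -30*D)
2392578/a(d(16)) + S/I = 2392578/895 - 14282550/(-3582117) = 2392578*(1/895) - 14282550*(-1/3582117) = 2392578/895 + 1586950/398013 = 953697467764/356221635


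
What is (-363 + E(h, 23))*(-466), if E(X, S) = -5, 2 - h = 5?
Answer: 171488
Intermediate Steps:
h = -3 (h = 2 - 1*5 = 2 - 5 = -3)
(-363 + E(h, 23))*(-466) = (-363 - 5)*(-466) = -368*(-466) = 171488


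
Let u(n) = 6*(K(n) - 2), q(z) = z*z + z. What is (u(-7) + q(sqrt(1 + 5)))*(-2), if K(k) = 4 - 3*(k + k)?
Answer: -540 - 2*sqrt(6) ≈ -544.90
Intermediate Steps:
K(k) = 4 - 6*k
q(z) = z + z**2 (q(z) = z**2 + z = z + z**2)
u(n) = 12 - 36*n (u(n) = 6*((4 - 6*n) - 2) = 6*(2 - 6*n) = 12 - 36*n)
(u(-7) + q(sqrt(1 + 5)))*(-2) = ((12 - 36*(-7)) + sqrt(1 + 5)*(1 + sqrt(1 + 5)))*(-2) = ((12 + 252) + sqrt(6)*(1 + sqrt(6)))*(-2) = (264 + sqrt(6)*(1 + sqrt(6)))*(-2) = -528 - 2*sqrt(6)*(1 + sqrt(6))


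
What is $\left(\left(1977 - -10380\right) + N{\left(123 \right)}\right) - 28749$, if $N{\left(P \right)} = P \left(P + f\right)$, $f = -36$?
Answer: $-5691$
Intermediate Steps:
$N{\left(P \right)} = P \left(-36 + P\right)$ ($N{\left(P \right)} = P \left(P - 36\right) = P \left(-36 + P\right)$)
$\left(\left(1977 - -10380\right) + N{\left(123 \right)}\right) - 28749 = \left(\left(1977 - -10380\right) + 123 \left(-36 + 123\right)\right) - 28749 = \left(\left(1977 + 10380\right) + 123 \cdot 87\right) - 28749 = \left(12357 + 10701\right) - 28749 = 23058 - 28749 = -5691$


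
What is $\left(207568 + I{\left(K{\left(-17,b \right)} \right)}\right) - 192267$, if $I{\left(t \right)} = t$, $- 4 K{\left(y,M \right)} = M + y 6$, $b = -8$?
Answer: $\frac{30657}{2} \approx 15329.0$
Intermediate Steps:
$K{\left(y,M \right)} = - \frac{3 y}{2} - \frac{M}{4}$ ($K{\left(y,M \right)} = - \frac{M + y 6}{4} = - \frac{M + 6 y}{4} = - \frac{3 y}{2} - \frac{M}{4}$)
$\left(207568 + I{\left(K{\left(-17,b \right)} \right)}\right) - 192267 = \left(207568 - - \frac{55}{2}\right) - 192267 = \left(207568 + \left(\frac{51}{2} + 2\right)\right) - 192267 = \left(207568 + \frac{55}{2}\right) - 192267 = \frac{415191}{2} - 192267 = \frac{30657}{2}$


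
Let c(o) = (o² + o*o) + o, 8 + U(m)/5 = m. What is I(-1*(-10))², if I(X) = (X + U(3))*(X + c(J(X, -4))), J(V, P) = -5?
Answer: 680625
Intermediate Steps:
U(m) = -40 + 5*m
c(o) = o + 2*o² (c(o) = (o² + o²) + o = 2*o² + o = o + 2*o²)
I(X) = (-25 + X)*(45 + X) (I(X) = (X + (-40 + 5*3))*(X - 5*(1 + 2*(-5))) = (X + (-40 + 15))*(X - 5*(1 - 10)) = (X - 25)*(X - 5*(-9)) = (-25 + X)*(X + 45) = (-25 + X)*(45 + X))
I(-1*(-10))² = (-1125 + (-1*(-10))² + 20*(-1*(-10)))² = (-1125 + 10² + 20*10)² = (-1125 + 100 + 200)² = (-825)² = 680625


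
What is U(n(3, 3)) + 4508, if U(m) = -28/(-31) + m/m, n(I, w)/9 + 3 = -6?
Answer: 139807/31 ≈ 4509.9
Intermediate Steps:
n(I, w) = -81 (n(I, w) = -27 + 9*(-6) = -27 - 54 = -81)
U(m) = 59/31 (U(m) = -28*(-1/31) + 1 = 28/31 + 1 = 59/31)
U(n(3, 3)) + 4508 = 59/31 + 4508 = 139807/31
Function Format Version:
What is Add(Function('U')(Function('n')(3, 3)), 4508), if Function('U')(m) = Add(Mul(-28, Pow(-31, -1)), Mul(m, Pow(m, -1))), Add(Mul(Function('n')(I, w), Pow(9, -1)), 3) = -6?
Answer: Rational(139807, 31) ≈ 4509.9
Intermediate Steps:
Function('n')(I, w) = -81 (Function('n')(I, w) = Add(-27, Mul(9, -6)) = Add(-27, -54) = -81)
Function('U')(m) = Rational(59, 31) (Function('U')(m) = Add(Mul(-28, Rational(-1, 31)), 1) = Add(Rational(28, 31), 1) = Rational(59, 31))
Add(Function('U')(Function('n')(3, 3)), 4508) = Add(Rational(59, 31), 4508) = Rational(139807, 31)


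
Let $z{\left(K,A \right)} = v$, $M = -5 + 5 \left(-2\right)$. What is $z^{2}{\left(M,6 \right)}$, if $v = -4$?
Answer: $16$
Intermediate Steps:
$M = -15$ ($M = -5 - 10 = -15$)
$z{\left(K,A \right)} = -4$
$z^{2}{\left(M,6 \right)} = \left(-4\right)^{2} = 16$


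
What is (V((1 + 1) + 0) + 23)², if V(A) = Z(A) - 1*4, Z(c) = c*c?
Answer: 529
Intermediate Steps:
Z(c) = c²
V(A) = -4 + A² (V(A) = A² - 1*4 = A² - 4 = -4 + A²)
(V((1 + 1) + 0) + 23)² = ((-4 + ((1 + 1) + 0)²) + 23)² = ((-4 + (2 + 0)²) + 23)² = ((-4 + 2²) + 23)² = ((-4 + 4) + 23)² = (0 + 23)² = 23² = 529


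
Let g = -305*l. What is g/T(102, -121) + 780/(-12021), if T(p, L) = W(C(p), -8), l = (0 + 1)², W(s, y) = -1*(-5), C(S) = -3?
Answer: -244687/4007 ≈ -61.065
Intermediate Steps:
W(s, y) = 5
l = 1 (l = 1² = 1)
T(p, L) = 5
g = -305 (g = -305*1 = -305)
g/T(102, -121) + 780/(-12021) = -305/5 + 780/(-12021) = -305*⅕ + 780*(-1/12021) = -61 - 260/4007 = -244687/4007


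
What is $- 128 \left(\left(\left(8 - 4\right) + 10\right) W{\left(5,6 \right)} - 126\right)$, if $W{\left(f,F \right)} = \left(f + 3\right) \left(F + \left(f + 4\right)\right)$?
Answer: $-198912$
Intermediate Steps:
$W{\left(f,F \right)} = \left(3 + f\right) \left(4 + F + f\right)$ ($W{\left(f,F \right)} = \left(3 + f\right) \left(F + \left(4 + f\right)\right) = \left(3 + f\right) \left(4 + F + f\right)$)
$- 128 \left(\left(\left(8 - 4\right) + 10\right) W{\left(5,6 \right)} - 126\right) = - 128 \left(\left(\left(8 - 4\right) + 10\right) \left(12 + 5^{2} + 3 \cdot 6 + 7 \cdot 5 + 6 \cdot 5\right) - 126\right) = - 128 \left(\left(4 + 10\right) \left(12 + 25 + 18 + 35 + 30\right) - 126\right) = - 128 \left(14 \cdot 120 - 126\right) = - 128 \left(1680 - 126\right) = \left(-128\right) 1554 = -198912$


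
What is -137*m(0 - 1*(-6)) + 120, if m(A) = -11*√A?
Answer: 120 + 1507*√6 ≈ 3811.4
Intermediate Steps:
-137*m(0 - 1*(-6)) + 120 = -(-1507)*√(0 - 1*(-6)) + 120 = -(-1507)*√(0 + 6) + 120 = -(-1507)*√6 + 120 = 1507*√6 + 120 = 120 + 1507*√6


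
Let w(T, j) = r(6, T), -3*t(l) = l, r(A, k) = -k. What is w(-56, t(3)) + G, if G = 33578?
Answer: 33634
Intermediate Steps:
t(l) = -l/3
w(T, j) = -T
w(-56, t(3)) + G = -1*(-56) + 33578 = 56 + 33578 = 33634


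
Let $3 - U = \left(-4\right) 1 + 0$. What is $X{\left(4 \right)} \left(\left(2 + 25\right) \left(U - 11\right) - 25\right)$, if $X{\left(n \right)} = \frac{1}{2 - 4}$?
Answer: $\frac{133}{2} \approx 66.5$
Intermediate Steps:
$X{\left(n \right)} = - \frac{1}{2}$ ($X{\left(n \right)} = \frac{1}{-2} = - \frac{1}{2}$)
$U = 7$ ($U = 3 - \left(\left(-4\right) 1 + 0\right) = 3 - \left(-4 + 0\right) = 3 - -4 = 3 + 4 = 7$)
$X{\left(4 \right)} \left(\left(2 + 25\right) \left(U - 11\right) - 25\right) = - \frac{\left(2 + 25\right) \left(7 - 11\right) - 25}{2} = - \frac{27 \left(-4\right) - 25}{2} = - \frac{-108 - 25}{2} = \left(- \frac{1}{2}\right) \left(-133\right) = \frac{133}{2}$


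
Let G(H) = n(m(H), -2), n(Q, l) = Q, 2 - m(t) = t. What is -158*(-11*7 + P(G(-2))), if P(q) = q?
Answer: 11534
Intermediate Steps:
m(t) = 2 - t
G(H) = 2 - H
-158*(-11*7 + P(G(-2))) = -158*(-11*7 + (2 - 1*(-2))) = -158*(-77 + (2 + 2)) = -158*(-77 + 4) = -158*(-73) = 11534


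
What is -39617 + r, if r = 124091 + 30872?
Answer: 115346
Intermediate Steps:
r = 154963
-39617 + r = -39617 + 154963 = 115346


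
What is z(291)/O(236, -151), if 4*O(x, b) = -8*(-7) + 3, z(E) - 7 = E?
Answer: 1192/59 ≈ 20.203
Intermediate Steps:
z(E) = 7 + E
O(x, b) = 59/4 (O(x, b) = (-8*(-7) + 3)/4 = (56 + 3)/4 = (1/4)*59 = 59/4)
z(291)/O(236, -151) = (7 + 291)/(59/4) = 298*(4/59) = 1192/59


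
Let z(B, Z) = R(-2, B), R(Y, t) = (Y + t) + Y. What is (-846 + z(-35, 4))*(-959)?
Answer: 848715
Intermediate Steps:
R(Y, t) = t + 2*Y
z(B, Z) = -4 + B (z(B, Z) = B + 2*(-2) = B - 4 = -4 + B)
(-846 + z(-35, 4))*(-959) = (-846 + (-4 - 35))*(-959) = (-846 - 39)*(-959) = -885*(-959) = 848715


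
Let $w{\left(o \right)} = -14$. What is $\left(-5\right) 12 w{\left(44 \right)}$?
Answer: $840$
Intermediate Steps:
$\left(-5\right) 12 w{\left(44 \right)} = \left(-5\right) 12 \left(-14\right) = \left(-60\right) \left(-14\right) = 840$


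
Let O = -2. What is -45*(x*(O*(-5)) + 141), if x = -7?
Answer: -3195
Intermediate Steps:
-45*(x*(O*(-5)) + 141) = -45*(-(-14)*(-5) + 141) = -45*(-7*10 + 141) = -45*(-70 + 141) = -45*71 = -3195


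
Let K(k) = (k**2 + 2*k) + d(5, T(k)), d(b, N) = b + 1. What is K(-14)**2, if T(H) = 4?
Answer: 30276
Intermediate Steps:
d(b, N) = 1 + b
K(k) = 6 + k**2 + 2*k (K(k) = (k**2 + 2*k) + (1 + 5) = (k**2 + 2*k) + 6 = 6 + k**2 + 2*k)
K(-14)**2 = (6 + (-14)**2 + 2*(-14))**2 = (6 + 196 - 28)**2 = 174**2 = 30276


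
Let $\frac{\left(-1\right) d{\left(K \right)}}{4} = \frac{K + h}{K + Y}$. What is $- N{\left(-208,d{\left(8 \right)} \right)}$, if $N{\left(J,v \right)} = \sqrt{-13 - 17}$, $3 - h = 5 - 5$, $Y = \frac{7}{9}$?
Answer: $- i \sqrt{30} \approx - 5.4772 i$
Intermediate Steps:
$Y = \frac{7}{9}$ ($Y = 7 \cdot \frac{1}{9} = \frac{7}{9} \approx 0.77778$)
$h = 3$ ($h = 3 - \left(5 - 5\right) = 3 - 0 = 3 + 0 = 3$)
$d{\left(K \right)} = - \frac{4 \left(3 + K\right)}{\frac{7}{9} + K}$ ($d{\left(K \right)} = - 4 \frac{K + 3}{K + \frac{7}{9}} = - 4 \frac{3 + K}{\frac{7}{9} + K} = - \frac{4 \left(3 + K\right)}{\frac{7}{9} + K}$)
$N{\left(J,v \right)} = i \sqrt{30}$ ($N{\left(J,v \right)} = \sqrt{-30} = i \sqrt{30}$)
$- N{\left(-208,d{\left(8 \right)} \right)} = - i \sqrt{30}$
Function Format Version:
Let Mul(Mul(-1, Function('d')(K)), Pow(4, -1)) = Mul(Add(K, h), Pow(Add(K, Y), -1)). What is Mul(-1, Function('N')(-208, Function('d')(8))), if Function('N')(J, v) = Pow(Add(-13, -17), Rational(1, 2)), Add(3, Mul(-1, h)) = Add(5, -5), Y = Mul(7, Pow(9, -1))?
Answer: Mul(-1, I, Pow(30, Rational(1, 2))) ≈ Mul(-5.4772, I)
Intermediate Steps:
Y = Rational(7, 9) (Y = Mul(7, Rational(1, 9)) = Rational(7, 9) ≈ 0.77778)
h = 3 (h = Add(3, Mul(-1, Add(5, -5))) = Add(3, Mul(-1, 0)) = Add(3, 0) = 3)
Function('d')(K) = Mul(-4, Pow(Add(Rational(7, 9), K), -1), Add(3, K)) (Function('d')(K) = Mul(-4, Mul(Add(K, 3), Pow(Add(K, Rational(7, 9)), -1))) = Mul(-4, Mul(Add(3, K), Pow(Add(Rational(7, 9), K), -1))) = Mul(-4, Mul(Pow(Add(Rational(7, 9), K), -1), Add(3, K))) = Mul(-4, Pow(Add(Rational(7, 9), K), -1), Add(3, K)))
Function('N')(J, v) = Mul(I, Pow(30, Rational(1, 2))) (Function('N')(J, v) = Pow(-30, Rational(1, 2)) = Mul(I, Pow(30, Rational(1, 2))))
Mul(-1, Function('N')(-208, Function('d')(8))) = Mul(-1, Mul(I, Pow(30, Rational(1, 2)))) = Mul(-1, I, Pow(30, Rational(1, 2)))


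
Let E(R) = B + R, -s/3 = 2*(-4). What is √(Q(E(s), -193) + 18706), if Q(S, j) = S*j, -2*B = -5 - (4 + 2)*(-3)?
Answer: √61314/2 ≈ 123.81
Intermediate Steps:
B = -13/2 (B = -(-5 - (4 + 2)*(-3))/2 = -(-5 - 6*(-3))/2 = -(-5 - 1*(-18))/2 = -(-5 + 18)/2 = -½*13 = -13/2 ≈ -6.5000)
s = 24 (s = -6*(-4) = -3*(-8) = 24)
E(R) = -13/2 + R
√(Q(E(s), -193) + 18706) = √((-13/2 + 24)*(-193) + 18706) = √((35/2)*(-193) + 18706) = √(-6755/2 + 18706) = √(30657/2) = √61314/2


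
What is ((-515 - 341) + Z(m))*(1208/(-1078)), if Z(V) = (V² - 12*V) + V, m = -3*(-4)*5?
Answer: -1258736/539 ≈ -2335.3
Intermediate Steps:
m = 60 (m = 12*5 = 60)
Z(V) = V² - 11*V
((-515 - 341) + Z(m))*(1208/(-1078)) = ((-515 - 341) + 60*(-11 + 60))*(1208/(-1078)) = (-856 + 60*49)*(1208*(-1/1078)) = (-856 + 2940)*(-604/539) = 2084*(-604/539) = -1258736/539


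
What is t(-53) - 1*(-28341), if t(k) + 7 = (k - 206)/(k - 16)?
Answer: 1955305/69 ≈ 28338.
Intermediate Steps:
t(k) = -7 + (-206 + k)/(-16 + k) (t(k) = -7 + (k - 206)/(k - 16) = -7 + (-206 + k)/(-16 + k))
t(-53) - 1*(-28341) = 2*(-47 - 3*(-53))/(-16 - 53) - 1*(-28341) = 2*(-47 + 159)/(-69) + 28341 = 2*(-1/69)*112 + 28341 = -224/69 + 28341 = 1955305/69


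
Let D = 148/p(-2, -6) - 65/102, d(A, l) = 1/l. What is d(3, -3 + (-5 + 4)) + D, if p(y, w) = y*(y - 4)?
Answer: 2335/204 ≈ 11.446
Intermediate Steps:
p(y, w) = y*(-4 + y)
D = 1193/102 (D = 148/((-2*(-4 - 2))) - 65/102 = 148/((-2*(-6))) - 65*1/102 = 148/12 - 65/102 = 148*(1/12) - 65/102 = 37/3 - 65/102 = 1193/102 ≈ 11.696)
d(3, -3 + (-5 + 4)) + D = 1/(-3 + (-5 + 4)) + 1193/102 = 1/(-3 - 1) + 1193/102 = 1/(-4) + 1193/102 = -¼ + 1193/102 = 2335/204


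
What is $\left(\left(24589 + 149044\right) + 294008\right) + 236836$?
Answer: $704477$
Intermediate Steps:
$\left(\left(24589 + 149044\right) + 294008\right) + 236836 = \left(173633 + 294008\right) + 236836 = 467641 + 236836 = 704477$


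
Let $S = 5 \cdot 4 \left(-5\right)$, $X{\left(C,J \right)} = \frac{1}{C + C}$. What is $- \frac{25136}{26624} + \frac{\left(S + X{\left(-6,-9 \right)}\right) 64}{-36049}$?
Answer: $- \frac{10609501}{13842816} \approx -0.76643$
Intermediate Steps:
$X{\left(C,J \right)} = \frac{1}{2 C}$
$S = -100$ ($S = 20 \left(-5\right) = -100$)
$- \frac{25136}{26624} + \frac{\left(S + X{\left(-6,-9 \right)}\right) 64}{-36049} = - \frac{25136}{26624} + \frac{\left(-100 + \frac{1}{2 \left(-6\right)}\right) 64}{-36049} = \left(-25136\right) \frac{1}{26624} + \left(-100 + \frac{1}{2} \left(- \frac{1}{6}\right)\right) 64 \left(- \frac{1}{36049}\right) = - \frac{1571}{1664} + \left(-100 - \frac{1}{12}\right) 64 \left(- \frac{1}{36049}\right) = - \frac{1571}{1664} + \left(- \frac{1201}{12}\right) 64 \left(- \frac{1}{36049}\right) = - \frac{1571}{1664} - - \frac{19216}{108147} = - \frac{1571}{1664} + \frac{19216}{108147} = - \frac{10609501}{13842816}$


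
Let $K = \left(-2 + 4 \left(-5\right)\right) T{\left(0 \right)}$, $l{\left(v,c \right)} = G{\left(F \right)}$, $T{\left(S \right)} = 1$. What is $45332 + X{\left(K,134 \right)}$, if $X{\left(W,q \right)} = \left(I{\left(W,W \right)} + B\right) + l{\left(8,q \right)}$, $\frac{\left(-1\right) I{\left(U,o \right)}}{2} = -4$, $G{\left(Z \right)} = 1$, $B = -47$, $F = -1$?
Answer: $45294$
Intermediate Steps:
$l{\left(v,c \right)} = 1$
$I{\left(U,o \right)} = 8$ ($I{\left(U,o \right)} = \left(-2\right) \left(-4\right) = 8$)
$K = -22$ ($K = \left(-2 + 4 \left(-5\right)\right) 1 = \left(-2 - 20\right) 1 = \left(-22\right) 1 = -22$)
$X{\left(W,q \right)} = -38$ ($X{\left(W,q \right)} = \left(8 - 47\right) + 1 = -39 + 1 = -38$)
$45332 + X{\left(K,134 \right)} = 45332 - 38 = 45294$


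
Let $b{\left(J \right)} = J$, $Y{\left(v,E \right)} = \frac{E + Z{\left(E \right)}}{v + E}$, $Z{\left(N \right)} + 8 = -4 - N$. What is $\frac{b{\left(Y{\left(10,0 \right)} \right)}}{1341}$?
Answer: $- \frac{2}{2235} \approx -0.00089485$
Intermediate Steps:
$Z{\left(N \right)} = -12 - N$ ($Z{\left(N \right)} = -8 - \left(4 + N\right) = -12 - N$)
$Y{\left(v,E \right)} = - \frac{12}{E + v}$ ($Y{\left(v,E \right)} = \frac{E - \left(12 + E\right)}{v + E} = - \frac{12}{E + v}$)
$\frac{b{\left(Y{\left(10,0 \right)} \right)}}{1341} = \frac{\left(-12\right) \frac{1}{0 + 10}}{1341} = - \frac{12}{10} \cdot \frac{1}{1341} = \left(-12\right) \frac{1}{10} \cdot \frac{1}{1341} = \left(- \frac{6}{5}\right) \frac{1}{1341} = - \frac{2}{2235}$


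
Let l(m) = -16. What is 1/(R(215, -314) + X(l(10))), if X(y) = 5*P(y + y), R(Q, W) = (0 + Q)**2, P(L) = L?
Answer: 1/46065 ≈ 2.1708e-5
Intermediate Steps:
R(Q, W) = Q**2
X(y) = 10*y (X(y) = 5*(y + y) = 5*(2*y) = 10*y)
1/(R(215, -314) + X(l(10))) = 1/(215**2 + 10*(-16)) = 1/(46225 - 160) = 1/46065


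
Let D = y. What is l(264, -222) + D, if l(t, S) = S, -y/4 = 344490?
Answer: -1378182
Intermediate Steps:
y = -1377960 (y = -4*344490 = -1377960)
D = -1377960
l(264, -222) + D = -222 - 1377960 = -1378182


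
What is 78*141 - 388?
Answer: 10610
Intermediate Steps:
78*141 - 388 = 10998 - 388 = 10610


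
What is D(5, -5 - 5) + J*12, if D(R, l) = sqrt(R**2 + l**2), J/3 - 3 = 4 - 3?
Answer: 144 + 5*sqrt(5) ≈ 155.18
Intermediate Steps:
J = 12 (J = 9 + 3*(4 - 3) = 9 + 3*1 = 9 + 3 = 12)
D(5, -5 - 5) + J*12 = sqrt(5**2 + (-5 - 5)**2) + 12*12 = sqrt(25 + (-10)**2) + 144 = sqrt(25 + 100) + 144 = sqrt(125) + 144 = 5*sqrt(5) + 144 = 144 + 5*sqrt(5)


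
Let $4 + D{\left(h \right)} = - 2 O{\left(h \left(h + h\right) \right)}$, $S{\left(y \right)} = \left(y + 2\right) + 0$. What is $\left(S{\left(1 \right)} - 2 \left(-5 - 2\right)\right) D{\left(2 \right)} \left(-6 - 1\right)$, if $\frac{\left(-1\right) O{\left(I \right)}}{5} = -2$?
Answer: $2856$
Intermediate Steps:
$S{\left(y \right)} = 2 + y$ ($S{\left(y \right)} = \left(2 + y\right) + 0 = 2 + y$)
$O{\left(I \right)} = 10$ ($O{\left(I \right)} = \left(-5\right) \left(-2\right) = 10$)
$D{\left(h \right)} = -24$ ($D{\left(h \right)} = -4 - 20 = -24$)
$\left(S{\left(1 \right)} - 2 \left(-5 - 2\right)\right) D{\left(2 \right)} \left(-6 - 1\right) = \left(\left(2 + 1\right) - 2 \left(-5 - 2\right)\right) \left(-24\right) \left(-6 - 1\right) = \left(3 - -14\right) \left(-24\right) \left(-6 - 1\right) = \left(3 + 14\right) \left(-24\right) \left(-7\right) = 17 \left(-24\right) \left(-7\right) = \left(-408\right) \left(-7\right) = 2856$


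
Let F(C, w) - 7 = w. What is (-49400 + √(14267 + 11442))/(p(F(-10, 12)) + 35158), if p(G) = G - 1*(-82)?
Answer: -49400/35259 + √25709/35259 ≈ -1.3965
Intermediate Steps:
F(C, w) = 7 + w
p(G) = 82 + G (p(G) = G + 82 = 82 + G)
(-49400 + √(14267 + 11442))/(p(F(-10, 12)) + 35158) = (-49400 + √(14267 + 11442))/((82 + (7 + 12)) + 35158) = (-49400 + √25709)/((82 + 19) + 35158) = (-49400 + √25709)/(101 + 35158) = (-49400 + √25709)/35259 = (-49400 + √25709)*(1/35259) = -49400/35259 + √25709/35259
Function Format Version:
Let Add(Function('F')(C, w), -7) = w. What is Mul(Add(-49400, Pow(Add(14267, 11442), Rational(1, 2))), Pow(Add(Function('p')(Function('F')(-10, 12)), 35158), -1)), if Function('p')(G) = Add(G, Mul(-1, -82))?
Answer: Add(Rational(-49400, 35259), Mul(Rational(1, 35259), Pow(25709, Rational(1, 2)))) ≈ -1.3965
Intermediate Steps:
Function('F')(C, w) = Add(7, w)
Function('p')(G) = Add(82, G) (Function('p')(G) = Add(G, 82) = Add(82, G))
Mul(Add(-49400, Pow(Add(14267, 11442), Rational(1, 2))), Pow(Add(Function('p')(Function('F')(-10, 12)), 35158), -1)) = Mul(Add(-49400, Pow(Add(14267, 11442), Rational(1, 2))), Pow(Add(Add(82, Add(7, 12)), 35158), -1)) = Mul(Add(-49400, Pow(25709, Rational(1, 2))), Pow(Add(Add(82, 19), 35158), -1)) = Mul(Add(-49400, Pow(25709, Rational(1, 2))), Pow(Add(101, 35158), -1)) = Mul(Add(-49400, Pow(25709, Rational(1, 2))), Pow(35259, -1)) = Mul(Add(-49400, Pow(25709, Rational(1, 2))), Rational(1, 35259)) = Add(Rational(-49400, 35259), Mul(Rational(1, 35259), Pow(25709, Rational(1, 2))))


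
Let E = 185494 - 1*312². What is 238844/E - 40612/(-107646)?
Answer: 665694296/215658975 ≈ 3.0868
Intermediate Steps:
E = 88150 (E = 185494 - 1*97344 = 185494 - 97344 = 88150)
238844/E - 40612/(-107646) = 238844/88150 - 40612/(-107646) = 238844*(1/88150) - 40612*(-1/107646) = 119422/44075 + 1846/4893 = 665694296/215658975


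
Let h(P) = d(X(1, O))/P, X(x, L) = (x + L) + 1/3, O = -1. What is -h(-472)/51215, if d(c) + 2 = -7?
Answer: -9/24173480 ≈ -3.7231e-7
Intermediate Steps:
X(x, L) = ⅓ + L + x (X(x, L) = (L + x) + ⅓ = ⅓ + L + x)
d(c) = -9 (d(c) = -2 - 7 = -9)
h(P) = -9/P
-h(-472)/51215 = -(-9/(-472))/51215 = -(-9*(-1/472))/51215 = -9/(472*51215) = -1*9/24173480 = -9/24173480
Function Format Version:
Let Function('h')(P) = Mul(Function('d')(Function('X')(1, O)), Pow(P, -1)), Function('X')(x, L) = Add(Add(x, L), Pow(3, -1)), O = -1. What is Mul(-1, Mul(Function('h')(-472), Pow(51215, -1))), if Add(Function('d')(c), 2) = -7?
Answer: Rational(-9, 24173480) ≈ -3.7231e-7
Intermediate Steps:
Function('X')(x, L) = Add(Rational(1, 3), L, x) (Function('X')(x, L) = Add(Add(L, x), Rational(1, 3)) = Add(Rational(1, 3), L, x))
Function('d')(c) = -9 (Function('d')(c) = Add(-2, -7) = -9)
Function('h')(P) = Mul(-9, Pow(P, -1))
Mul(-1, Mul(Function('h')(-472), Pow(51215, -1))) = Mul(-1, Mul(Mul(-9, Pow(-472, -1)), Pow(51215, -1))) = Mul(-1, Mul(Mul(-9, Rational(-1, 472)), Rational(1, 51215))) = Mul(-1, Mul(Rational(9, 472), Rational(1, 51215))) = Mul(-1, Rational(9, 24173480)) = Rational(-9, 24173480)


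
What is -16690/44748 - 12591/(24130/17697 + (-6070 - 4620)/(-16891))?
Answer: -42107024929010059/6675962622120 ≈ -6307.3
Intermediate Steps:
-16690/44748 - 12591/(24130/17697 + (-6070 - 4620)/(-16891)) = -16690*1/44748 - 12591/(24130*(1/17697) - 10690*(-1/16891)) = -8345/22374 - 12591/(24130/17697 + 10690/16891) = -8345/22374 - 12591/596760760/298920027 = -8345/22374 - 12591*298920027/596760760 = -8345/22374 - 3763702059957/596760760 = -42107024929010059/6675962622120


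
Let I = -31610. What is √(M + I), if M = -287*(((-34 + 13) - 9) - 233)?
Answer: √43871 ≈ 209.45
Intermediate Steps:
M = 75481 (M = -287*((-21 - 9) - 233) = -287*(-30 - 233) = -287*(-263) = 75481)
√(M + I) = √(75481 - 31610) = √43871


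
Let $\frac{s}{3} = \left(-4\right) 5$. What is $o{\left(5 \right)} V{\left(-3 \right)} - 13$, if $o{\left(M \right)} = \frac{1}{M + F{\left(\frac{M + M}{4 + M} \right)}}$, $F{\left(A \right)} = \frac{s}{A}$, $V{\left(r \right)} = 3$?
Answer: $- \frac{640}{49} \approx -13.061$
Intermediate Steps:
$s = -60$ ($s = 3 \left(\left(-4\right) 5\right) = 3 \left(-20\right) = -60$)
$F{\left(A \right)} = - \frac{60}{A}$
$o{\left(M \right)} = \frac{1}{M - \frac{30 \left(4 + M\right)}{M}}$ ($o{\left(M \right)} = \frac{1}{M - \frac{60}{\left(M + M\right) \frac{1}{4 + M}}} = \frac{1}{M - \frac{60}{2 M \frac{1}{4 + M}}} = \frac{1}{M - 60 \frac{4 + M}{2 M}} = \frac{1}{M - \frac{30 \left(4 + M\right)}{M}}$)
$o{\left(5 \right)} V{\left(-3 \right)} - 13 = \frac{5}{-120 + 5^{2} - 150} \cdot 3 - 13 = \frac{5}{-120 + 25 - 150} \cdot 3 - 13 = \frac{5}{-245} \cdot 3 - 13 = 5 \left(- \frac{1}{245}\right) 3 - 13 = \left(- \frac{1}{49}\right) 3 - 13 = - \frac{3}{49} - 13 = - \frac{640}{49}$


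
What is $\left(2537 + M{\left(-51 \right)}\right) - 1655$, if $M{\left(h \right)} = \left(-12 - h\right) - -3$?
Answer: $924$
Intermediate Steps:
$M{\left(h \right)} = -9 - h$ ($M{\left(h \right)} = \left(-12 - h\right) + 3 = -9 - h$)
$\left(2537 + M{\left(-51 \right)}\right) - 1655 = \left(2537 - -42\right) - 1655 = \left(2537 + \left(-9 + 51\right)\right) - 1655 = \left(2537 + 42\right) - 1655 = 2579 - 1655 = 924$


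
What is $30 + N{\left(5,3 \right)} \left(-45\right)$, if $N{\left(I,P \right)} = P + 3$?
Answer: $-240$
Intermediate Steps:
$N{\left(I,P \right)} = 3 + P$
$30 + N{\left(5,3 \right)} \left(-45\right) = 30 + \left(3 + 3\right) \left(-45\right) = 30 + 6 \left(-45\right) = 30 - 270 = -240$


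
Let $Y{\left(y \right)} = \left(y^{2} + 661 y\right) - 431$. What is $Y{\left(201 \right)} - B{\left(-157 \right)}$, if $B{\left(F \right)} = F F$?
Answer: $148182$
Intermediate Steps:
$Y{\left(y \right)} = -431 + y^{2} + 661 y$
$B{\left(F \right)} = F^{2}$
$Y{\left(201 \right)} - B{\left(-157 \right)} = \left(-431 + 201^{2} + 661 \cdot 201\right) - \left(-157\right)^{2} = \left(-431 + 40401 + 132861\right) - 24649 = 172831 - 24649 = 148182$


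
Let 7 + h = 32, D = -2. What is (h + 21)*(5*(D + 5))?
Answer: 690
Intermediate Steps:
h = 25 (h = -7 + 32 = 25)
(h + 21)*(5*(D + 5)) = (25 + 21)*(5*(-2 + 5)) = 46*(5*3) = 46*15 = 690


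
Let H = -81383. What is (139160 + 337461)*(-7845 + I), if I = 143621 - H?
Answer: 103502539739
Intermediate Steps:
I = 225004 (I = 143621 - 1*(-81383) = 143621 + 81383 = 225004)
(139160 + 337461)*(-7845 + I) = (139160 + 337461)*(-7845 + 225004) = 476621*217159 = 103502539739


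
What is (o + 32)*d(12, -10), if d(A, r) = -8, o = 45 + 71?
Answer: -1184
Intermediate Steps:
o = 116
(o + 32)*d(12, -10) = (116 + 32)*(-8) = 148*(-8) = -1184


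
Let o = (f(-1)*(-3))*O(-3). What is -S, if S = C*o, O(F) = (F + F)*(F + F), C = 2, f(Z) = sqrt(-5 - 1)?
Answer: 216*I*sqrt(6) ≈ 529.09*I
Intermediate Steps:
f(Z) = I*sqrt(6) (f(Z) = sqrt(-6) = I*sqrt(6))
O(F) = 4*F**2 (O(F) = (2*F)*(2*F) = 4*F**2)
o = -108*I*sqrt(6) (o = ((I*sqrt(6))*(-3))*(4*(-3)**2) = (-3*I*sqrt(6))*(4*9) = -3*I*sqrt(6)*36 = -108*I*sqrt(6) ≈ -264.54*I)
S = -216*I*sqrt(6) (S = 2*(-108*I*sqrt(6)) = -216*I*sqrt(6) ≈ -529.09*I)
-S = -(-216)*I*sqrt(6) = 216*I*sqrt(6)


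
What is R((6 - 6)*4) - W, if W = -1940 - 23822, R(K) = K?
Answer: 25762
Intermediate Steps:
W = -25762
R((6 - 6)*4) - W = (6 - 6)*4 - 1*(-25762) = 0*4 + 25762 = 0 + 25762 = 25762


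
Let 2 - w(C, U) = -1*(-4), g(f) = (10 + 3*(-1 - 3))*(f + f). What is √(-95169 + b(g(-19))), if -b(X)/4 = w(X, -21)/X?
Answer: I*√34355971/19 ≈ 308.49*I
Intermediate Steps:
g(f) = -4*f (g(f) = (10 + 3*(-4))*(2*f) = (10 - 12)*(2*f) = -4*f)
w(C, U) = -2 (w(C, U) = 2 - (-1)*(-4) = 2 - 1*4 = 2 - 4 = -2)
b(X) = 8/X (b(X) = -(-8)/X = 8/X)
√(-95169 + b(g(-19))) = √(-95169 + 8/((-4*(-19)))) = √(-95169 + 8/76) = √(-95169 + 8*(1/76)) = √(-95169 + 2/19) = √(-1808209/19) = I*√34355971/19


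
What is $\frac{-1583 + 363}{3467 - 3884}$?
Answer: $\frac{1220}{417} \approx 2.9257$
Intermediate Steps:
$\frac{-1583 + 363}{3467 - 3884} = - \frac{1220}{-417} = \left(-1220\right) \left(- \frac{1}{417}\right) = \frac{1220}{417}$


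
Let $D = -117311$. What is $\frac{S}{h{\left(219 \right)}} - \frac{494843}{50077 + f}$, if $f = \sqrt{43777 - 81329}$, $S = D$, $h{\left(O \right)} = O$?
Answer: $\frac{4 \left(- 1607 \sqrt{2347} + 20489567 i\right)}{3 \left(- 50077 i + 4 \sqrt{2347}\right)} \approx -545.55 + 0.038239 i$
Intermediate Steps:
$S = -117311$
$f = 4 i \sqrt{2347}$ ($f = \sqrt{-37552} = 4 i \sqrt{2347} \approx 193.78 i$)
$\frac{S}{h{\left(219 \right)}} - \frac{494843}{50077 + f} = - \frac{117311}{219} - \frac{494843}{50077 + 4 i \sqrt{2347}} = \left(-117311\right) \frac{1}{219} - \frac{494843}{50077 + 4 i \sqrt{2347}} = - \frac{1607}{3} - \frac{494843}{50077 + 4 i \sqrt{2347}}$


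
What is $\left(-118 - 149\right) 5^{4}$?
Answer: $-166875$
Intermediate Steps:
$\left(-118 - 149\right) 5^{4} = \left(-267\right) 625 = -166875$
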